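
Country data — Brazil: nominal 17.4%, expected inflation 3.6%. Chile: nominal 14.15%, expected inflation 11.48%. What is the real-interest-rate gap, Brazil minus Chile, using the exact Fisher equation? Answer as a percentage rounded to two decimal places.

10.93%

Brazil: (1 + 0.1740)/(1 + 0.0360) − 1 = 13.3205%
Chile: (1 + 0.1415)/(1 + 0.1148) − 1 = 2.3950%
Differential = 13.3205% − 2.3950% = 10.9254% → 10.93%.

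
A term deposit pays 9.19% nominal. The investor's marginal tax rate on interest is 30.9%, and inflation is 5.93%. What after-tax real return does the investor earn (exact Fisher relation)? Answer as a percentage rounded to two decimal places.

0.40%

After-tax nominal return = 9.19% × (1 − 0.309) = 6.35029%.
1 + r = 1.0635029 / 1.05930 = 1.003968
After-tax real rate = 1.003968 − 1 → 0.40%.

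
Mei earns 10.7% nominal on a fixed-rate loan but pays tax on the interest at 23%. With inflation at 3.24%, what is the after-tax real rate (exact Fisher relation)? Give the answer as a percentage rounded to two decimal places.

4.84%

After-tax nominal return = 10.7% × (1 − 0.23) = 8.2390%.
1 + r = 1.08239 / 1.03240 = 1.048421
After-tax real rate = 1.048421 − 1 → 4.84%.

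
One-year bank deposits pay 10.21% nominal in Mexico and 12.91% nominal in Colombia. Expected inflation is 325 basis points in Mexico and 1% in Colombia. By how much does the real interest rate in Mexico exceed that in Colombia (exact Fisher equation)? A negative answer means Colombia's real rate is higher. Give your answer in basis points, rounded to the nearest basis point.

-505 basis points

Mexico: (1 + 0.1021)/(1 + 0.0325) − 1 = 6.7409%
Colombia: (1 + 0.1291)/(1 + 0.0100) − 1 = 11.7921%
Differential = 6.7409% − 11.7921% = -5.0512% → -505 basis points.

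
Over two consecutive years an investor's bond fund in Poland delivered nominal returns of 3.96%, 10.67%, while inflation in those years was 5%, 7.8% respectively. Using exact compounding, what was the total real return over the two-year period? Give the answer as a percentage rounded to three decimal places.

Nominal growth factor = 1.0396 × 1.1067 = 1.1505253
Price-level growth factor = 1.0500 × 1.0780 = 1.1319000
Real growth factor = 1.1505253 / 1.1319000 = 1.0164549
Total real return = 1.0164549 − 1 → 1.645%.

1.645%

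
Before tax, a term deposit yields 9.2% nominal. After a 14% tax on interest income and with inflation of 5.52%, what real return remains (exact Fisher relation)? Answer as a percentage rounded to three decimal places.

After-tax nominal return = 9.2% × (1 − 0.14) = 7.9120%.
1 + r = 1.07912 / 1.05520 = 1.022669
After-tax real rate = 1.022669 − 1 → 2.267%.

2.267%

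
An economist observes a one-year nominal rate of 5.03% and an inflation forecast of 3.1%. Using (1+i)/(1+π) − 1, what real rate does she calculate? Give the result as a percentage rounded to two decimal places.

1 + r = 1.05030 / 1.03100 = 1.018720
r = 1.018720 − 1 = 1.8720%, i.e. 1.87%.

1.87%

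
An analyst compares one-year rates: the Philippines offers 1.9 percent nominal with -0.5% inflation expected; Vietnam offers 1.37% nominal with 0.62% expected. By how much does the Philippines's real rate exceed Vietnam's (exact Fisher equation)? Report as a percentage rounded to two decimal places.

The Philippines: (1 + 0.0190)/(1 − 0.0050) − 1 = 2.4121%
Vietnam: (1 + 0.0137)/(1 + 0.0062) − 1 = 0.7454%
Differential = 2.4121% − 0.7454% = 1.6667% → 1.67%.

1.67%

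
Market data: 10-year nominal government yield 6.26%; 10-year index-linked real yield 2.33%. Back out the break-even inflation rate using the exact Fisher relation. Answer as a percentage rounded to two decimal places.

3.84%

(1 + π) = (1 + i)/(1 + r) = 1.06260 / 1.02330 = 1.038405
Break-even inflation = 1.038405 − 1 → 3.84%.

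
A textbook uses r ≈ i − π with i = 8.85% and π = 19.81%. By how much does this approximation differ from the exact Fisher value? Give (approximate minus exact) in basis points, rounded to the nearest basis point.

-181 basis points

Approximate: r ≈ 8.850% − 19.810% = -10.9600%
Exact: (1 + 0.0885)/(1 + 0.1981) − 1 = -9.1478%
Error = -10.9600% − (-9.1478%) = -1.8122% → -181 basis points.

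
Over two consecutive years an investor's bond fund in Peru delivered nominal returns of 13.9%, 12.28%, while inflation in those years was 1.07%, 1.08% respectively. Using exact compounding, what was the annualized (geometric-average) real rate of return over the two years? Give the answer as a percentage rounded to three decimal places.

Compound the nominal returns: 1.1390 × 1.1228 = 1.27886920.
Compound inflation: 1.0107 × 1.0108 = 1.02161556.
Deflate: 1.27886920 / 1.02161556 = 1.25181061.
Annualized real rate = 1.25181061^(1/2) − 1 = 11.8843% → 11.884%.

11.884%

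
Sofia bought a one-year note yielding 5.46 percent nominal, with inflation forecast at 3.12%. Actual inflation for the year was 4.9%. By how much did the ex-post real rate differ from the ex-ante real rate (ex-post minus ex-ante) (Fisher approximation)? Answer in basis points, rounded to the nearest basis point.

-178 basis points

Ex-ante: 5.46% − 3.12% = 2.340%
Ex-post: 5.46% − 4.9% = 0.560%
Difference (ex-post − ex-ante) = -1.7800% → -178 basis points.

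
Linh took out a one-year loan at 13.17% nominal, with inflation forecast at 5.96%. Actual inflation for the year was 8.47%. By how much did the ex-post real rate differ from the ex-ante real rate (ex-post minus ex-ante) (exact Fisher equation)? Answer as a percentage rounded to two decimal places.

-2.47%

Ex-ante: (1 + 0.1317)/(1 + 0.0596) − 1 = 6.8045%
Ex-post: (1 + 0.1317)/(1 + 0.0847) − 1 = 4.3330%
Difference (ex-post − ex-ante) = -2.4715% → -2.47%.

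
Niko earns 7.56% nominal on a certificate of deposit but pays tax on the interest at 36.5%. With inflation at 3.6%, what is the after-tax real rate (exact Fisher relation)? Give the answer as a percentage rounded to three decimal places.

After-tax nominal return = 7.56% × (1 − 0.365) = 4.8006%.
1 + r = 1.048006 / 1.03600 = 1.011589
After-tax real rate = 1.011589 − 1 → 1.159%.

1.159%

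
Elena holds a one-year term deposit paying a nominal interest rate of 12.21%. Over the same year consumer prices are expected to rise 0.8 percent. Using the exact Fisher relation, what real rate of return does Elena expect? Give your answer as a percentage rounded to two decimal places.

11.32%

1 + r = 1.12210 / 1.00800 = 1.113194
r = 1.113194 − 1 = 11.3194%, i.e. 11.32%.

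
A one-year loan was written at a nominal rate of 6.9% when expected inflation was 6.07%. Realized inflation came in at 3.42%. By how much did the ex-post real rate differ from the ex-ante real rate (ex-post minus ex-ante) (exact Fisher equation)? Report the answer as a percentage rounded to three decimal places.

2.582%

Ex-ante: (1 + 0.0690)/(1 + 0.0607) − 1 = 0.7825%
Ex-post: (1 + 0.0690)/(1 + 0.0342) − 1 = 3.3649%
Difference (ex-post − ex-ante) = 2.5824% → 2.582%.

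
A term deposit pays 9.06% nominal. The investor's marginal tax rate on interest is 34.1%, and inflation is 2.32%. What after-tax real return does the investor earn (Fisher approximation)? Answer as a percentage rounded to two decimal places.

3.65%

After-tax nominal return = 9.06% × (1 − 0.341) = 5.97054%.
r ≈ 5.97054% − 2.32% → 3.65%.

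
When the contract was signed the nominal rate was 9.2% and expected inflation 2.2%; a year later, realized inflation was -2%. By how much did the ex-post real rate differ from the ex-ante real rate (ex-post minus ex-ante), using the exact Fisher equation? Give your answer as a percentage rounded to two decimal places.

Ex-ante: (1 + 0.0920)/(1 + 0.0220) − 1 = 6.8493%
Ex-post: (1 + 0.0920)/(1 − 0.0200) − 1 = 11.4286%
Difference (ex-post − ex-ante) = 4.5793% → 4.58%.

4.58%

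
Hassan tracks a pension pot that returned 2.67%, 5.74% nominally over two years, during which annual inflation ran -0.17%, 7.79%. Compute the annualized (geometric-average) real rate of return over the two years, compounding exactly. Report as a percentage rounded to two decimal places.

Compound the nominal returns: 1.0267 × 1.0574 = 1.08563258.
Compound inflation: 0.9983 × 1.0779 = 1.07606757.
Deflate: 1.08563258 / 1.07606757 = 1.00888886.
Annualized real rate = 1.00888886^(1/2) − 1 = 0.4435% → 0.44%.

0.44%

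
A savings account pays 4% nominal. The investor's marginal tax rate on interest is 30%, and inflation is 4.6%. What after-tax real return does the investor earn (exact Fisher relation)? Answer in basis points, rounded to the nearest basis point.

-172 basis points

After-tax nominal return = 4% × (1 − 0.3) = 2.8000%.
1 + r = 1.02800 / 1.04600 = 0.982792
After-tax real rate = 0.982792 − 1 → -172 basis points.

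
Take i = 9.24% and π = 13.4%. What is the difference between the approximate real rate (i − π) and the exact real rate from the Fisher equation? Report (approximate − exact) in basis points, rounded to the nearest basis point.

Approximate: r ≈ 9.240% − 13.400% = -4.1600%
Exact: (1 + 0.0924)/(1 + 0.1340) − 1 = -3.6684%
Error = -4.1600% − (-3.6684%) = -0.4916% → -49 basis points.

-49 basis points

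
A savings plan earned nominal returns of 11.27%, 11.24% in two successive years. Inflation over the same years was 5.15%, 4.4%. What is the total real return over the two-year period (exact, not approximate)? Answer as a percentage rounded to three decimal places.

Nominal growth factor = 1.1127 × 1.1124 = 1.237767
Price-level growth factor = 1.0515 × 1.0440 = 1.097766
Real growth factor = 1.237767 / 1.097766 = 1.127533
Total real return = 1.127533 − 1 → 12.753%.

12.753%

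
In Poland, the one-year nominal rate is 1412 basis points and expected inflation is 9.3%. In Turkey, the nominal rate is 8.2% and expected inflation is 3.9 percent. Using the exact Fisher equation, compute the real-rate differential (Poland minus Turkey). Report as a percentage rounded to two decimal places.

Poland: (1 + 0.1412)/(1 + 0.0930) − 1 = 4.4099%
Turkey: (1 + 0.0820)/(1 + 0.0390) − 1 = 4.1386%
Differential = 4.4099% − 4.1386% = 0.2713% → 0.27%.

0.27%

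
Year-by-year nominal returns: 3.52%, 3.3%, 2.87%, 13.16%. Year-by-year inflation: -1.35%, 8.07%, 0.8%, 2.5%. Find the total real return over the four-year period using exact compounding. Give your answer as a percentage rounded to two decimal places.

13.01%

Nominal growth factor = 1.0352 × 1.0330 × 1.0287 × 1.1316 = 1.244819
Price-level growth factor = 0.9865 × 1.0807 × 1.0080 × 1.0250 = 1.101505
Real growth factor = 1.244819 / 1.101505 = 1.130107
Total real return = 1.130107 − 1 → 13.01%.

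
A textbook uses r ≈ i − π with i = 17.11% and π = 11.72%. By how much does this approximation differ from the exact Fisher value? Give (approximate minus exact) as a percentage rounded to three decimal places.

0.565%

Approximate: r ≈ 17.110% − 11.720% = 5.3900%
Exact: (1 + 0.1711)/(1 + 0.1172) − 1 = 4.8246%
Error = 5.3900% − 4.8246% = 0.5654% → 0.565%.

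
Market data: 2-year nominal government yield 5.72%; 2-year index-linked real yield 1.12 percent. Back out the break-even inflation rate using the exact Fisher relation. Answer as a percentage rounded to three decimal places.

4.549%

(1 + π) = (1 + i)/(1 + r) = 1.05720 / 1.01120 = 1.045491
Break-even inflation = 1.045491 − 1 → 4.549%.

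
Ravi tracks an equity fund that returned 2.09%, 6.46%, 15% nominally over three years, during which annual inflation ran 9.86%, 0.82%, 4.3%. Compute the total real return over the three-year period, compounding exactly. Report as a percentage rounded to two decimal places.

8.19%

Compound the nominal returns: 1.0209 × 1.0646 × 1.1500 = 1.249878.
Compound inflation: 1.0986 × 1.0082 × 1.0430 = 1.155236.
Deflate: 1.249878 / 1.155236 = 1.081924.
Total real return = 1.081924 − 1 → 8.19%.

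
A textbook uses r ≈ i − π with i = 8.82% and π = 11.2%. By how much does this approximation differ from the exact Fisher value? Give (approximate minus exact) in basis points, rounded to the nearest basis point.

Approximate: r ≈ 8.820% − 11.200% = -2.3800%
Exact: (1 + 0.0882)/(1 + 0.1120) − 1 = -2.1403%
Error = -2.3800% − (-2.1403%) = -0.2397% → -24 basis points.

-24 basis points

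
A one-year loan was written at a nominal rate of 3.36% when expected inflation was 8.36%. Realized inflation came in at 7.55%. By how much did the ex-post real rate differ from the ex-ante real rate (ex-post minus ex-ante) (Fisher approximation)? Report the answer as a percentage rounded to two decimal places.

Ex-ante: 3.36% − 8.36% = -5.000%
Ex-post: 3.36% − 7.55% = -4.190%
Difference (ex-post − ex-ante) = 0.8100% → 0.81%.

0.81%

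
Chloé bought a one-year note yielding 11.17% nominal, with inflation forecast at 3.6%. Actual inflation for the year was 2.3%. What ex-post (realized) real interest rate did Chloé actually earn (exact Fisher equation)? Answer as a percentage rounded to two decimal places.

Ex-post: (1 + 0.1117)/(1 + 0.0230) − 1 = 8.6706%
So the realized real rate is 8.67%.

8.67%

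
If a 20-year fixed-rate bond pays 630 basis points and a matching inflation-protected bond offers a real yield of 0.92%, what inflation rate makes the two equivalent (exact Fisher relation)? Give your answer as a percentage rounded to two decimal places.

(1 + π) = (1 + i)/(1 + r) = 1.06300 / 1.00920 = 1.053310
Break-even inflation = 1.053310 − 1 → 5.33%.

5.33%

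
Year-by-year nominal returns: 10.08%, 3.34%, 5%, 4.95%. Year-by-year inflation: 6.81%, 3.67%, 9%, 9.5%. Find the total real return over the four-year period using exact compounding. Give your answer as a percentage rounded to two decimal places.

Compound the nominal returns: 1.1008 × 1.0334 × 1.0500 × 1.0495 = 1.253570.
Compound inflation: 1.0681 × 1.0367 × 1.0900 × 1.0950 = 1.321617.
Deflate: 1.253570 / 1.321617 = 0.948512.
Total real return = 0.948512 − 1 → -5.15%.

-5.15%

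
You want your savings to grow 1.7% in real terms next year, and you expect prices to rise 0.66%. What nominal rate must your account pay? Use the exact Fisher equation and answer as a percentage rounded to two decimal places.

(1 + i) = (1 + r)(1 + π) = 1.01700 × 1.00660 = 1.0237122
i = 1.0237122 − 1, so the required nominal rate is 2.37%.

2.37%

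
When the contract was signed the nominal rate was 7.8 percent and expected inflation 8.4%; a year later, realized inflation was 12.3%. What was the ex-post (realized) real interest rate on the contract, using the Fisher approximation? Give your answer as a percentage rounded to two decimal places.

Ex-post: 7.8% − 12.3% = -4.500%
So the realized real rate is -4.50%.

-4.50%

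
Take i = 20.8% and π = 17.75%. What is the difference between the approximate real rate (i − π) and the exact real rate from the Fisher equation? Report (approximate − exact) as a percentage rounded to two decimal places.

Approximate: r ≈ 20.800% − 17.750% = 3.0500%
Exact: (1 + 0.2080)/(1 + 0.1775) − 1 = 2.5902%
Error = 3.0500% − 2.5902% = 0.4598% → 0.46%.

0.46%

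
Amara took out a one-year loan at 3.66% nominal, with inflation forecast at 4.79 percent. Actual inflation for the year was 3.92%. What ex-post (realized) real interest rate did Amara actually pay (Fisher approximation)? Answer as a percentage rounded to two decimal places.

Ex-post: 3.66% − 3.92% = -0.260%
So the realized real rate is -0.26%.

-0.26%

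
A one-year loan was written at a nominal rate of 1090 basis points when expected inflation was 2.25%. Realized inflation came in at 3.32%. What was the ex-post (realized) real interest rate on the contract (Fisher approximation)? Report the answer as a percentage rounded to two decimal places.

Ex-post: 10.9% − 3.32% = 7.580%
So the realized real rate is 7.58%.

7.58%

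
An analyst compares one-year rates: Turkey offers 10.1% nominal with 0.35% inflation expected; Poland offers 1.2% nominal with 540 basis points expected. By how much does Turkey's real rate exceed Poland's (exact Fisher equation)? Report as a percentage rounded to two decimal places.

Turkey: (1 + 0.1010)/(1 + 0.0035) − 1 = 9.7160%
Poland: (1 + 0.0120)/(1 + 0.0540) − 1 = -3.9848%
Differential = 9.7160% − (-3.9848%) = 13.7008% → 13.70%.

13.70%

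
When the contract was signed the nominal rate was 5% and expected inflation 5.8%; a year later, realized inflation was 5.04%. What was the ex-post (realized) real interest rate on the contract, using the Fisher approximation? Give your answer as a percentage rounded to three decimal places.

Ex-post: 5% − 5.04% = -0.040%
So the realized real rate is -0.040%.

-0.040%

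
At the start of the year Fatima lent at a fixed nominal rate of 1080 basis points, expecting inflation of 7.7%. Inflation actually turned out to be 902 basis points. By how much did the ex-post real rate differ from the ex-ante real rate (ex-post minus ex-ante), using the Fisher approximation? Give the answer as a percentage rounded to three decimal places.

Ex-ante: 10.8% − 7.7% = 3.100%
Ex-post: 10.8% − 9.02% = 1.780%
Difference (ex-post − ex-ante) = -1.3200% → -1.320%.

-1.320%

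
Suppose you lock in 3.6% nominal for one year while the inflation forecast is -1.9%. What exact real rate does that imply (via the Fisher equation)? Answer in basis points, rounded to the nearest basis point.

By the Fisher equation, 1 + r = (1 + i)/(1 + π).
1 + r = 1.03600 / 0.98100 = 1.056065
r = 1.056065 − 1 = 5.6065%, i.e. 561 basis points.

561 basis points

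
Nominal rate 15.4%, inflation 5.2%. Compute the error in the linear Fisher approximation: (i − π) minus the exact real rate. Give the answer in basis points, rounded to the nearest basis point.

50 basis points

Approximate: r ≈ 15.400% − 5.200% = 10.2000%
Exact: (1 + 0.1540)/(1 + 0.0520) − 1 = 9.6958%
Error = 10.2000% − 9.6958% = 0.5042% → 50 basis points.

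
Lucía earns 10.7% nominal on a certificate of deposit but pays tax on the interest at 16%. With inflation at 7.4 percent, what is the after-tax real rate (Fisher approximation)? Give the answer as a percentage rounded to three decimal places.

1.588%

After-tax nominal return = 10.7% × (1 − 0.16) = 8.9880%.
r ≈ 8.9880% − 7.4% → 1.588%.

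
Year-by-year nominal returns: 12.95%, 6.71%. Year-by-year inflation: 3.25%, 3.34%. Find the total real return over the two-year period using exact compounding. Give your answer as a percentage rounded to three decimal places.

12.962%

Nominal growth factor = 1.1295 × 1.0671 = 1.205289
Price-level growth factor = 1.0325 × 1.0334 = 1.066986
Real growth factor = 1.205289 / 1.066986 = 1.129621
Total real return = 1.129621 − 1 → 12.962%.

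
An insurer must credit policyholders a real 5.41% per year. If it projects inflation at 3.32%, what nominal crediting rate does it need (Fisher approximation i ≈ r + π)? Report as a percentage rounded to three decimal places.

i ≈ r + π = 5.41% + 3.32% = 8.730%.

8.730%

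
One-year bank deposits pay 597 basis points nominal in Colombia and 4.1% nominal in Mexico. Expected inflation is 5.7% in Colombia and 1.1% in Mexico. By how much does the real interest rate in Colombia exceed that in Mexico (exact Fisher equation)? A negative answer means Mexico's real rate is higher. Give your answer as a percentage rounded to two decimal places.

Colombia: (1 + 0.0597)/(1 + 0.0570) − 1 = 0.2554%
Mexico: (1 + 0.0410)/(1 + 0.0110) − 1 = 2.9674%
Differential = 0.2554% − 2.9674% = -2.7119% → -2.71%.

-2.71%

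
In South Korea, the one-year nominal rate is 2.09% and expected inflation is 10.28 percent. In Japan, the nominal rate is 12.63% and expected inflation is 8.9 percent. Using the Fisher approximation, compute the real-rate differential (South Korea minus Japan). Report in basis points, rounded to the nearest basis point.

-1192 basis points

South Korea: 2.09% − 10.28% = -8.190%
Japan: 12.63% − 8.9% = 3.730%
Differential = -11.920% → -1192 basis points.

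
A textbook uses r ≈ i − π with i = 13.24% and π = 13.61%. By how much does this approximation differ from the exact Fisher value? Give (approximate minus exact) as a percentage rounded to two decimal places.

-0.04%

Approximate: r ≈ 13.240% − 13.610% = -0.3700%
Exact: (1 + 0.1324)/(1 + 0.1361) − 1 = -0.3257%
Error = -0.3700% − (-0.3257%) = -0.0443% → -0.04%.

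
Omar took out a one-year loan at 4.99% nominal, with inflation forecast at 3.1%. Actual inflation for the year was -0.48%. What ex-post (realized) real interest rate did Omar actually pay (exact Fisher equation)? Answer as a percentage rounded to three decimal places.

Ex-post: (1 + 0.0499)/(1 − 0.0048) − 1 = 5.4964%
So the realized real rate is 5.496%.

5.496%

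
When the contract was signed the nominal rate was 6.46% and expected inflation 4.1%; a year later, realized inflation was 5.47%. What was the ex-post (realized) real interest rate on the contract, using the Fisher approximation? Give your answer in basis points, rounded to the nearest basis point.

Ex-post: 6.46% − 5.47% = 0.990%
So the realized real rate is 99 basis points.

99 basis points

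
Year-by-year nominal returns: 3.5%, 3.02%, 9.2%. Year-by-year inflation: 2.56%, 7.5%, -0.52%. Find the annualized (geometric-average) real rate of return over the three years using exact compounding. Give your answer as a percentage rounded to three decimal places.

2.013%

Compound the nominal returns: 1.0350 × 1.0302 × 1.0920 = 1.16435264.
Compound inflation: 1.0256 × 1.0750 × 0.9948 = 1.09678690.
Deflate: 1.16435264 / 1.09678690 = 1.06160335.
Annualized real rate = 1.06160335^(1/3) − 1 = 2.0127% → 2.013%.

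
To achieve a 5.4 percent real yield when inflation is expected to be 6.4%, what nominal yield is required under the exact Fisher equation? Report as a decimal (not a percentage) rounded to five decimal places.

(1 + i) = (1 + r)(1 + π) = 1.05400 × 1.06400 = 1.121456
i = 1.121456 − 1, so the required nominal rate is 0.12146.

0.12146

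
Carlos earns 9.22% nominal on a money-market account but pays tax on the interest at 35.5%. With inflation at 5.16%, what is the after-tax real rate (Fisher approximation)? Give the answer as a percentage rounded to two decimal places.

After-tax nominal return = 9.22% × (1 − 0.355) = 5.9469%.
r ≈ 5.9469% − 5.16% → 0.79%.

0.79%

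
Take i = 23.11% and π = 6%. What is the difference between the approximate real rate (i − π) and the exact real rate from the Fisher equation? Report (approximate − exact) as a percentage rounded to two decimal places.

0.97%

Approximate: r ≈ 23.110% − 6.000% = 17.1100%
Exact: (1 + 0.2311)/(1 + 0.0600) − 1 = 16.1415%
Error = 17.1100% − 16.1415% = 0.9685% → 0.97%.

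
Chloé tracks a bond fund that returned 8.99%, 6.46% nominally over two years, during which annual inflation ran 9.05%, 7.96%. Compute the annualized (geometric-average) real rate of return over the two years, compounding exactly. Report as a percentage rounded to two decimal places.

-0.72%

Nominal growth factor = 1.0899 × 1.0646 = 1.16030754
Price-level growth factor = 1.0905 × 1.0796 = 1.17730380
Real growth factor = 1.16030754 / 1.17730380 = 0.98556340
Annualized real rate = 0.98556340^(1/2) − 1 = -0.7245% → -0.72%.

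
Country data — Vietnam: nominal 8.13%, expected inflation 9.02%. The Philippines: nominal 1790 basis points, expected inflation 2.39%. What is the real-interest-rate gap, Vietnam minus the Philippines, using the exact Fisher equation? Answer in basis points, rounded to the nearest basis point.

-1596 basis points

Vietnam: (1 + 0.0813)/(1 + 0.0902) − 1 = -0.8164%
The Philippines: (1 + 0.1790)/(1 + 0.0239) − 1 = 15.1480%
Differential = -0.8164% − 15.1480% = -15.9643% → -1596 basis points.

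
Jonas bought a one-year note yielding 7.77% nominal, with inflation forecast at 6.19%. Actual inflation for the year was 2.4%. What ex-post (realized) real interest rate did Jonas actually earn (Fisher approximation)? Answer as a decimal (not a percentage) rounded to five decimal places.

0.05370

Ex-post: 7.77% − 2.4% = 5.370%
So the realized real rate is 0.05370.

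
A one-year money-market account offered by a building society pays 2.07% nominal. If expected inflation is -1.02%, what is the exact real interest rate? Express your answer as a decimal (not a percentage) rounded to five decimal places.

1 + r = 1.02070 / 0.98980 = 1.031218
r = 1.031218 − 1 = 3.1218%, i.e. 0.03122.

0.03122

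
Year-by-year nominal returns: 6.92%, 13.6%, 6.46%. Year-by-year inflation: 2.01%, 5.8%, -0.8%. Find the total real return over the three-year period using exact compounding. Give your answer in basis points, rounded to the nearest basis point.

2078 basis points

Nominal growth factor = 1.0692 × 1.1360 × 1.0646 = 1.293075
Price-level growth factor = 1.0201 × 1.0580 × 0.9920 = 1.070632
Real growth factor = 1.293075 / 1.070632 = 1.207768
Total real return = 1.207768 − 1 → 2078 basis points.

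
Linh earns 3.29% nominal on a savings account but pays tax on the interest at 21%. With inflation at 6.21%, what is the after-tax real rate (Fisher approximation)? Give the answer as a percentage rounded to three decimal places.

-3.611%

After-tax nominal return = 3.29% × (1 − 0.21) = 2.5991%.
r ≈ 2.5991% − 6.21% → -3.611%.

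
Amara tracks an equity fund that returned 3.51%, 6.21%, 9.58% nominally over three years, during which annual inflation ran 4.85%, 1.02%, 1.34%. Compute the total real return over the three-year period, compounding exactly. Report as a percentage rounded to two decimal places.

12.23%

Nominal growth factor = 1.0351 × 1.0621 × 1.0958 = 1.204700
Price-level growth factor = 1.0485 × 1.0102 × 1.0134 = 1.073388
Real growth factor = 1.204700 / 1.073388 = 1.122335
Total real return = 1.122335 − 1 → 12.23%.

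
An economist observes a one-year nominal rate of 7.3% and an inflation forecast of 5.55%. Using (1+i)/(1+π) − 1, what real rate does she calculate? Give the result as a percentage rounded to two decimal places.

By the Fisher relation, 1 + r = (1 + i)/(1 + π).
1 + r = 1.07300 / 1.05550 = 1.016580
r = 1.016580 − 1 = 1.6580%, i.e. 1.66%.

1.66%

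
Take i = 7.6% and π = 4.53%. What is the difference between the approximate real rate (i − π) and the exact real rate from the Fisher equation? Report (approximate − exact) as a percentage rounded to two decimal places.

0.13%

Approximate: r ≈ 7.600% − 4.530% = 3.0700%
Exact: (1 + 0.0760)/(1 + 0.0453) − 1 = 2.9370%
Error = 3.0700% − 2.9370% = 0.1330% → 0.13%.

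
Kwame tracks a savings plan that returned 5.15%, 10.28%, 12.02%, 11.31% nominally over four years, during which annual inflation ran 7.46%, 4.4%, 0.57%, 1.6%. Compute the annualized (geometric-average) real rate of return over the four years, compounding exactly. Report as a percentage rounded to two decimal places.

Compound the nominal returns: 1.0515 × 1.1028 × 1.1202 × 1.1131 = 1.44589177.
Compound inflation: 1.0746 × 1.0440 × 1.0057 × 1.0160 = 1.14632956.
Deflate: 1.44589177 / 1.14632956 = 1.26132293.
Annualized real rate = 1.26132293^(1/4) − 1 = 5.9758% → 5.98%.

5.98%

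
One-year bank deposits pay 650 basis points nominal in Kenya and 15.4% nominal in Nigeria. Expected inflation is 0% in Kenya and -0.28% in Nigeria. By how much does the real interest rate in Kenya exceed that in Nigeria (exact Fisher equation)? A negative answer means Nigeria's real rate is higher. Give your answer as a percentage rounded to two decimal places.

Kenya: (1 + 0.0650)/(1 + 0.0000) − 1 = 6.5000%
Nigeria: (1 + 0.1540)/(1 − 0.0028) − 1 = 15.7240%
Differential = 6.5000% − 15.7240% = -9.2240% → -9.22%.

-9.22%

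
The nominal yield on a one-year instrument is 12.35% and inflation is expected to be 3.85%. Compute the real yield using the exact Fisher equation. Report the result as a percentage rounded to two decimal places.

8.18%

By the Fisher equation, 1 + r = (1 + i)/(1 + π).
1 + r = 1.12350 / 1.03850 = 1.081849
r = 1.081849 − 1 = 8.1849%, i.e. 8.18%.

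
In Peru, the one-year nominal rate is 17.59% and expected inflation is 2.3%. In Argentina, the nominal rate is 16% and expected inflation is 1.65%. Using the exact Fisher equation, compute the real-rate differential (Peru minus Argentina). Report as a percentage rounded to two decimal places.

Peru: (1 + 0.1759)/(1 + 0.0230) − 1 = 14.9462%
Argentina: (1 + 0.1600)/(1 + 0.0165) − 1 = 14.1171%
Differential = 14.9462% − 14.1171% = 0.8292% → 0.83%.

0.83%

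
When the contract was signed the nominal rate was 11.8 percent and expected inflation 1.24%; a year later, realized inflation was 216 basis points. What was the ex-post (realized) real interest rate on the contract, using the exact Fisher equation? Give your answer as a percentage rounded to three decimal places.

9.436%

Ex-post: (1 + 0.1180)/(1 + 0.0216) − 1 = 9.4362%
So the realized real rate is 9.436%.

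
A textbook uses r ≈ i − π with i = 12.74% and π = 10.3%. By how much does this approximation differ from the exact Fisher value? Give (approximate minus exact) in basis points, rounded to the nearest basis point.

23 basis points

Approximate: r ≈ 12.740% − 10.300% = 2.4400%
Exact: (1 + 0.1274)/(1 + 0.1030) − 1 = 2.2121%
Error = 2.4400% − 2.2121% = 0.2279% → 23 basis points.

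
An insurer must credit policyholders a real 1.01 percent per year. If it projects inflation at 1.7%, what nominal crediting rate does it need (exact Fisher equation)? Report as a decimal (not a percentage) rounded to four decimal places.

(1 + i) = (1 + r)(1 + π) = 1.01010 × 1.01700 = 1.0272717
i = 1.0272717 − 1, so the required nominal rate is 0.0273.

0.0273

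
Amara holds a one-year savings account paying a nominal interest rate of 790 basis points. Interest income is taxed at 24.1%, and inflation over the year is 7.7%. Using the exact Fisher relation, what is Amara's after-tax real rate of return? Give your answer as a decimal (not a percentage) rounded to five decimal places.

After-tax nominal return = 7.9% × (1 − 0.241) = 5.9961%.
1 + r = 1.059961 / 1.07700 = 0.984179
After-tax real rate = 0.984179 − 1 → -0.01582.

-0.01582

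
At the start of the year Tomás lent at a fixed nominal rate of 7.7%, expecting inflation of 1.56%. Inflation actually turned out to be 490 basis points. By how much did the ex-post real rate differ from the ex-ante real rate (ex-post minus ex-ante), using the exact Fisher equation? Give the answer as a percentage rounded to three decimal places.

Ex-ante: (1 + 0.0770)/(1 + 0.0156) − 1 = 6.04569%
Ex-post: (1 + 0.0770)/(1 + 0.0490) − 1 = 2.66921%
Difference (ex-post − ex-ante) = -3.37648% → -3.376%.

-3.376%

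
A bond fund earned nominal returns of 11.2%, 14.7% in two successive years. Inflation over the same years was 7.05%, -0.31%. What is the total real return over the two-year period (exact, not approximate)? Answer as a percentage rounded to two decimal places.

Compound the nominal returns: 1.1120 × 1.1470 = 1.275464.
Compound inflation: 1.0705 × 0.9969 = 1.067181.
Deflate: 1.275464 / 1.067181 = 1.195171.
Total real return = 1.195171 − 1 → 19.52%.

19.52%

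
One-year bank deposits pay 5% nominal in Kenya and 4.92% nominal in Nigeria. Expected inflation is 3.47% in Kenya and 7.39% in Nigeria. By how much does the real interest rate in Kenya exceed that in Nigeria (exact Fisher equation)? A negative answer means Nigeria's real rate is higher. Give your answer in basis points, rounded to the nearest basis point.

Kenya: (1 + 0.0500)/(1 + 0.0347) − 1 = 1.4787%
Nigeria: (1 + 0.0492)/(1 + 0.0739) − 1 = -2.3000%
Differential = 1.4787% − (-2.3000%) = 3.7787% → 378 basis points.

378 basis points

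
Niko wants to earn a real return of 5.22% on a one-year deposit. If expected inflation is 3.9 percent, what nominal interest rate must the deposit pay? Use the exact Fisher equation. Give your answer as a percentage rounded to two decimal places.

(1 + i) = (1 + r)(1 + π) = 1.05220 × 1.03900 = 1.0932358
i = 1.0932358 − 1, so the required nominal rate is 9.32%.

9.32%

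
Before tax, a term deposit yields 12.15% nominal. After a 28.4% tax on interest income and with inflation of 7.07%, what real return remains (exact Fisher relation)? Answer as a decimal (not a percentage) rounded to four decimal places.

After-tax nominal return = 12.15% × (1 − 0.284) = 8.6994%.
1 + r = 1.086994 / 1.07070 = 1.015218
After-tax real rate = 1.015218 − 1 → 0.0152.

0.0152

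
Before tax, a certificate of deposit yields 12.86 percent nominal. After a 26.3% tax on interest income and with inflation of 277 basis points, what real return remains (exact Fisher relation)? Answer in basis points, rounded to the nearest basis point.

653 basis points

After-tax nominal return = 12.86% × (1 − 0.263) = 9.47782%.
1 + r = 1.0947782 / 1.02770 = 1.065270
After-tax real rate = 1.065270 − 1 → 653 basis points.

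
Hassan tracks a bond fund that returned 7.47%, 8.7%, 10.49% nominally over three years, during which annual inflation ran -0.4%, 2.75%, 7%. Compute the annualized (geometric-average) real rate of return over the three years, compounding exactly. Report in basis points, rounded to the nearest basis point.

Nominal growth factor = 1.0747 × 1.0870 × 1.1049 = 1.29074296
Price-level growth factor = 0.9960 × 1.0275 × 1.0700 = 1.09502730
Real growth factor = 1.29074296 / 1.09502730 = 1.17873131
Annualized real rate = 1.17873131^(1/3) − 1 = 5.6343% → 563 basis points.

563 basis points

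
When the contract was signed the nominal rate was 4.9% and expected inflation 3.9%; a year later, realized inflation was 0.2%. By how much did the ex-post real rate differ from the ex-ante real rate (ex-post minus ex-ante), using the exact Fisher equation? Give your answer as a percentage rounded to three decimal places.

3.728%

Ex-ante: (1 + 0.0490)/(1 + 0.0390) − 1 = 0.9625%
Ex-post: (1 + 0.0490)/(1 + 0.0020) − 1 = 4.6906%
Difference (ex-post − ex-ante) = 3.7282% → 3.728%.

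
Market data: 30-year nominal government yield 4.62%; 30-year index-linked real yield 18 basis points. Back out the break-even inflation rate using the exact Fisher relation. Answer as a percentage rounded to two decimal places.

4.43%

(1 + π) = (1 + i)/(1 + r) = 1.04620 / 1.00180 = 1.044320
Break-even inflation = 1.044320 − 1 → 4.43%.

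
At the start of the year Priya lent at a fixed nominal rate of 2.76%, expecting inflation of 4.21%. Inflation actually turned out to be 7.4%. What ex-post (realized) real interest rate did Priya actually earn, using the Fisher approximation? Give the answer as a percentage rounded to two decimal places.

-4.64%

Ex-post: 2.76% − 7.4% = -4.640%
So the realized real rate is -4.64%.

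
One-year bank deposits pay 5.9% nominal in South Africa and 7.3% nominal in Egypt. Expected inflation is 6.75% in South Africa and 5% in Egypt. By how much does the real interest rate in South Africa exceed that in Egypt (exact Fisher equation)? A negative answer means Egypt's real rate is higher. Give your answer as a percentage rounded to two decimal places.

South Africa: (1 + 0.0590)/(1 + 0.0675) − 1 = -0.7963%
Egypt: (1 + 0.0730)/(1 + 0.0500) − 1 = 2.1905%
Differential = -0.7963% − 2.1905% = -2.9867% → -2.99%.

-2.99%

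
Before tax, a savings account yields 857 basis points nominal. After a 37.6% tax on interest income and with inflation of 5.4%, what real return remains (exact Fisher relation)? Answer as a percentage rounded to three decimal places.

After-tax nominal return = 8.57% × (1 − 0.376) = 5.34768%.
1 + r = 1.0534768 / 1.05400 = 0.999504
After-tax real rate = 0.999504 − 1 → -0.050%.

-0.050%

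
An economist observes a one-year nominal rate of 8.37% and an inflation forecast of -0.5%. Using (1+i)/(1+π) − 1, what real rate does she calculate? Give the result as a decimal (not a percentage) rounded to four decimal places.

1 + r = 1.08370 / 0.99500 = 1.089146
r = 1.089146 − 1 = 8.9146%, i.e. 0.0891.

0.0891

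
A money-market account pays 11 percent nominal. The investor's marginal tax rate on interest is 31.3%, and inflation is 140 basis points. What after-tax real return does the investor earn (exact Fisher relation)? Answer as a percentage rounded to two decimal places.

After-tax nominal return = 11% × (1 − 0.313) = 7.5570%.
1 + r = 1.07557 / 1.01400 = 1.060720
After-tax real rate = 1.060720 − 1 → 6.07%.

6.07%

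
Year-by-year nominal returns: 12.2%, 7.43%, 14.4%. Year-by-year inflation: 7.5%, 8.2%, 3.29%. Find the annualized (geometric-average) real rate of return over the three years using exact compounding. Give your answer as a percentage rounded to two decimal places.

Compound the nominal returns: 1.1220 × 1.0743 × 1.1440 = 1.37893710.
Compound inflation: 1.0750 × 1.0820 × 1.0329 = 1.20141764.
Deflate: 1.37893710 / 1.20141764 = 1.14775833.
Annualized real rate = 1.14775833^(1/3) − 1 = 4.7008% → 4.70%.

4.70%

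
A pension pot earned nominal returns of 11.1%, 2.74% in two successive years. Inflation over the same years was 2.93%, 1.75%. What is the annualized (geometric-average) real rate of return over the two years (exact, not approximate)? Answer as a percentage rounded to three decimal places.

Nominal growth factor = 1.1110 × 1.0274 = 1.14144140
Price-level growth factor = 1.0293 × 1.0175 = 1.04731275
Real growth factor = 1.14144140 / 1.04731275 = 1.08987635
Annualized real rate = 1.08987635^(1/2) − 1 = 4.3971% → 4.397%.

4.397%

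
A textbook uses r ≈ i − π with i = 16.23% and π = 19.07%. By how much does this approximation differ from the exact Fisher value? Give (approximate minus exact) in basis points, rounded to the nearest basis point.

Approximate: r ≈ 16.230% − 19.070% = -2.8400%
Exact: (1 + 0.1623)/(1 + 0.1907) − 1 = -2.3852%
Error = -2.8400% − (-2.3852%) = -0.4548% → -45 basis points.

-45 basis points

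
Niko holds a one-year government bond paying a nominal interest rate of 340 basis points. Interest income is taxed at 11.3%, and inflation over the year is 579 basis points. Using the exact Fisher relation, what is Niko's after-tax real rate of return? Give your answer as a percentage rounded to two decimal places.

-2.62%

After-tax nominal return = 3.4% × (1 − 0.113) = 3.0158%.
1 + r = 1.030158 / 1.05790 = 0.973776
After-tax real rate = 0.973776 − 1 → -2.62%.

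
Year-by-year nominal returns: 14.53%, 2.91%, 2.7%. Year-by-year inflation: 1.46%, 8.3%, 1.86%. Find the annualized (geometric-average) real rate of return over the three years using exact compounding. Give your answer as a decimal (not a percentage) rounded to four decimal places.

Nominal growth factor = 1.1453 × 1.0291 × 1.0270 = 1.21045119
Price-level growth factor = 1.0146 × 1.0830 × 1.0186 = 1.11924970
Real growth factor = 1.21045119 / 1.11924970 = 1.08148449
Annualized real rate = 1.08148449^(1/3) − 1 = 2.6455% → 0.0265.

0.0265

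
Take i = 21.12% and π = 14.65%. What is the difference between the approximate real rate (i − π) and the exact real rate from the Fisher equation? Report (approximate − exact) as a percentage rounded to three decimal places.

Approximate: r ≈ 21.120% − 14.650% = 6.4700%
Exact: (1 + 0.2112)/(1 + 0.1465) − 1 = 5.6433%
Error = 6.4700% − 5.6433% = 0.8267% → 0.827%.

0.827%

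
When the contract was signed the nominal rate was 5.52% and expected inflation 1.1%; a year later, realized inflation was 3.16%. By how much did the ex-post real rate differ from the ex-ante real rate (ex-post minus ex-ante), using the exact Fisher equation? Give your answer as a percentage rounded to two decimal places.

-2.08%

Ex-ante: (1 + 0.0552)/(1 + 0.0110) − 1 = 4.3719%
Ex-post: (1 + 0.0552)/(1 + 0.0316) − 1 = 2.2877%
Difference (ex-post − ex-ante) = -2.0842% → -2.08%.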